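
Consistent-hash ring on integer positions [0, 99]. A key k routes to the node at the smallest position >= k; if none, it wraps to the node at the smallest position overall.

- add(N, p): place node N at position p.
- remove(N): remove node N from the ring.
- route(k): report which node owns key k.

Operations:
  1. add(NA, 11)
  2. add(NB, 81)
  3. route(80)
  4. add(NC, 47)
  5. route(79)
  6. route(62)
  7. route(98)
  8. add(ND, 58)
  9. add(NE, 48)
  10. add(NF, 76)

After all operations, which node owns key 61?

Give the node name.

Answer: NF

Derivation:
Op 1: add NA@11 -> ring=[11:NA]
Op 2: add NB@81 -> ring=[11:NA,81:NB]
Op 3: route key 80: smallest pos >= 80 is 81 -> NB
Op 4: add NC@47 -> ring=[11:NA,47:NC,81:NB]
Op 5: route key 79: smallest pos >= 79 is 81 -> NB
Op 6: route key 62: smallest pos >= 62 is 81 -> NB
Op 7: route key 98: none >= 98, wrap to smallest pos 11 -> NA
Op 8: add ND@58 -> ring=[11:NA,47:NC,58:ND,81:NB]
Op 9: add NE@48 -> ring=[11:NA,47:NC,48:NE,58:ND,81:NB]
Op 10: add NF@76 -> ring=[11:NA,47:NC,48:NE,58:ND,76:NF,81:NB]
Final route key 61: smallest pos >= 61 is 76 -> NF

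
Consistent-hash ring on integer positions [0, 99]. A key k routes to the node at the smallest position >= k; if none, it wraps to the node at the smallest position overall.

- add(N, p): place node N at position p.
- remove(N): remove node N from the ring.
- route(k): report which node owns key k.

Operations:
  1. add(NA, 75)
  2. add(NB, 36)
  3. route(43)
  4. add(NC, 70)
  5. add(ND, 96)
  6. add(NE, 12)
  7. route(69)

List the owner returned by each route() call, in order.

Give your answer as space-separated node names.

Answer: NA NC

Derivation:
Op 1: add NA@75 -> ring=[75:NA]
Op 2: add NB@36 -> ring=[36:NB,75:NA]
Op 3: route key 43: smallest pos >= 43 is 75 -> NA
Op 4: add NC@70 -> ring=[36:NB,70:NC,75:NA]
Op 5: add ND@96 -> ring=[36:NB,70:NC,75:NA,96:ND]
Op 6: add NE@12 -> ring=[12:NE,36:NB,70:NC,75:NA,96:ND]
Op 7: route key 69: smallest pos >= 69 is 70 -> NC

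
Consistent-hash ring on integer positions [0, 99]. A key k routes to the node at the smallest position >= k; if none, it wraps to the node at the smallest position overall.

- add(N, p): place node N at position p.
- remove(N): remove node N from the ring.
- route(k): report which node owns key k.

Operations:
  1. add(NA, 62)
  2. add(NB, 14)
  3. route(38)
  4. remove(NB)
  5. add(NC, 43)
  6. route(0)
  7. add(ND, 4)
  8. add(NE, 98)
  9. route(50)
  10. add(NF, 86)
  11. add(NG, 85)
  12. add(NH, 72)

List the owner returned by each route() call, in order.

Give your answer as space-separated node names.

Answer: NA NC NA

Derivation:
Op 1: add NA@62 -> ring=[62:NA]
Op 2: add NB@14 -> ring=[14:NB,62:NA]
Op 3: route key 38: smallest pos >= 38 is 62 -> NA
Op 4: remove NB -> ring=[62:NA]
Op 5: add NC@43 -> ring=[43:NC,62:NA]
Op 6: route key 0: smallest pos >= 0 is 43 -> NC
Op 7: add ND@4 -> ring=[4:ND,43:NC,62:NA]
Op 8: add NE@98 -> ring=[4:ND,43:NC,62:NA,98:NE]
Op 9: route key 50: smallest pos >= 50 is 62 -> NA
Op 10: add NF@86 -> ring=[4:ND,43:NC,62:NA,86:NF,98:NE]
Op 11: add NG@85 -> ring=[4:ND,43:NC,62:NA,85:NG,86:NF,98:NE]
Op 12: add NH@72 -> ring=[4:ND,43:NC,62:NA,72:NH,85:NG,86:NF,98:NE]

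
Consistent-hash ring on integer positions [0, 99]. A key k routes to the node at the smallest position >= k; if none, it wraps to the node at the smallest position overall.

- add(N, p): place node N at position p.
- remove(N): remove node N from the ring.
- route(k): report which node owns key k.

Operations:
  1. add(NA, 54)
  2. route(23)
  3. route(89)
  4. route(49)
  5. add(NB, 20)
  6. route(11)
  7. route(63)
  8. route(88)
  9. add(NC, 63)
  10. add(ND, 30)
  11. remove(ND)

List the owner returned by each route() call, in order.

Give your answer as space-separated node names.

Answer: NA NA NA NB NB NB

Derivation:
Op 1: add NA@54 -> ring=[54:NA]
Op 2: route key 23: smallest pos >= 23 is 54 -> NA
Op 3: route key 89: none >= 89, wrap to smallest pos 54 -> NA
Op 4: route key 49: smallest pos >= 49 is 54 -> NA
Op 5: add NB@20 -> ring=[20:NB,54:NA]
Op 6: route key 11: smallest pos >= 11 is 20 -> NB
Op 7: route key 63: none >= 63, wrap to smallest pos 20 -> NB
Op 8: route key 88: none >= 88, wrap to smallest pos 20 -> NB
Op 9: add NC@63 -> ring=[20:NB,54:NA,63:NC]
Op 10: add ND@30 -> ring=[20:NB,30:ND,54:NA,63:NC]
Op 11: remove ND -> ring=[20:NB,54:NA,63:NC]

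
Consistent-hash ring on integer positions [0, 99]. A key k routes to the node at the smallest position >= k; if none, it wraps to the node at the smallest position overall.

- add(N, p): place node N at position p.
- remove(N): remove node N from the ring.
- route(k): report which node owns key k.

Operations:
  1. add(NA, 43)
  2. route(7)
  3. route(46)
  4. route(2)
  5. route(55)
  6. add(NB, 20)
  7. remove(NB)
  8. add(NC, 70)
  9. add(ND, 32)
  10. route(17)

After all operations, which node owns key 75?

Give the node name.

Answer: ND

Derivation:
Op 1: add NA@43 -> ring=[43:NA]
Op 2: route key 7: smallest pos >= 7 is 43 -> NA
Op 3: route key 46: none >= 46, wrap to smallest pos 43 -> NA
Op 4: route key 2: smallest pos >= 2 is 43 -> NA
Op 5: route key 55: none >= 55, wrap to smallest pos 43 -> NA
Op 6: add NB@20 -> ring=[20:NB,43:NA]
Op 7: remove NB -> ring=[43:NA]
Op 8: add NC@70 -> ring=[43:NA,70:NC]
Op 9: add ND@32 -> ring=[32:ND,43:NA,70:NC]
Op 10: route key 17: smallest pos >= 17 is 32 -> ND
Final route key 75: none >= 75, wrap to smallest pos 32 -> ND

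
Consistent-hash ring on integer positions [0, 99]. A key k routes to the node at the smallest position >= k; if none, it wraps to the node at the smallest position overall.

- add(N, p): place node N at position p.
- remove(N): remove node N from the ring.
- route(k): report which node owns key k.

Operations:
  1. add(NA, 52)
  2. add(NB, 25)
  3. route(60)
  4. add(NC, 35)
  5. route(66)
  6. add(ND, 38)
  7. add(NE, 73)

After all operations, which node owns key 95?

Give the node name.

Op 1: add NA@52 -> ring=[52:NA]
Op 2: add NB@25 -> ring=[25:NB,52:NA]
Op 3: route key 60: none >= 60, wrap to smallest pos 25 -> NB
Op 4: add NC@35 -> ring=[25:NB,35:NC,52:NA]
Op 5: route key 66: none >= 66, wrap to smallest pos 25 -> NB
Op 6: add ND@38 -> ring=[25:NB,35:NC,38:ND,52:NA]
Op 7: add NE@73 -> ring=[25:NB,35:NC,38:ND,52:NA,73:NE]
Final route key 95: none >= 95, wrap to smallest pos 25 -> NB

Answer: NB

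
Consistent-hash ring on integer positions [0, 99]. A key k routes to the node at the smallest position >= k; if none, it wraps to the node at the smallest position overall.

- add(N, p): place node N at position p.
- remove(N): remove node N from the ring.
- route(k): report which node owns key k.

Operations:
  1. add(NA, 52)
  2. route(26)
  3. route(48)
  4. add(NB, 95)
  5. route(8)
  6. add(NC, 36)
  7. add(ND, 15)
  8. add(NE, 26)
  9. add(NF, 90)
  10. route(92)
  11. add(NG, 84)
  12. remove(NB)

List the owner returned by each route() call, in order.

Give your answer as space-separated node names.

Answer: NA NA NA NB

Derivation:
Op 1: add NA@52 -> ring=[52:NA]
Op 2: route key 26: smallest pos >= 26 is 52 -> NA
Op 3: route key 48: smallest pos >= 48 is 52 -> NA
Op 4: add NB@95 -> ring=[52:NA,95:NB]
Op 5: route key 8: smallest pos >= 8 is 52 -> NA
Op 6: add NC@36 -> ring=[36:NC,52:NA,95:NB]
Op 7: add ND@15 -> ring=[15:ND,36:NC,52:NA,95:NB]
Op 8: add NE@26 -> ring=[15:ND,26:NE,36:NC,52:NA,95:NB]
Op 9: add NF@90 -> ring=[15:ND,26:NE,36:NC,52:NA,90:NF,95:NB]
Op 10: route key 92: smallest pos >= 92 is 95 -> NB
Op 11: add NG@84 -> ring=[15:ND,26:NE,36:NC,52:NA,84:NG,90:NF,95:NB]
Op 12: remove NB -> ring=[15:ND,26:NE,36:NC,52:NA,84:NG,90:NF]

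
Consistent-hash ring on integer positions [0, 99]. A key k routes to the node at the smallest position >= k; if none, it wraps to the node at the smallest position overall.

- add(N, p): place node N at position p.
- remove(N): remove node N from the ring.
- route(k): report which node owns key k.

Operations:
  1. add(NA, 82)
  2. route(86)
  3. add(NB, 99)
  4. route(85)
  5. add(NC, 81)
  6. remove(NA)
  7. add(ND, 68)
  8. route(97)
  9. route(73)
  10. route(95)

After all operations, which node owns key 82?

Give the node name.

Op 1: add NA@82 -> ring=[82:NA]
Op 2: route key 86: none >= 86, wrap to smallest pos 82 -> NA
Op 3: add NB@99 -> ring=[82:NA,99:NB]
Op 4: route key 85: smallest pos >= 85 is 99 -> NB
Op 5: add NC@81 -> ring=[81:NC,82:NA,99:NB]
Op 6: remove NA -> ring=[81:NC,99:NB]
Op 7: add ND@68 -> ring=[68:ND,81:NC,99:NB]
Op 8: route key 97: smallest pos >= 97 is 99 -> NB
Op 9: route key 73: smallest pos >= 73 is 81 -> NC
Op 10: route key 95: smallest pos >= 95 is 99 -> NB
Final route key 82: smallest pos >= 82 is 99 -> NB

Answer: NB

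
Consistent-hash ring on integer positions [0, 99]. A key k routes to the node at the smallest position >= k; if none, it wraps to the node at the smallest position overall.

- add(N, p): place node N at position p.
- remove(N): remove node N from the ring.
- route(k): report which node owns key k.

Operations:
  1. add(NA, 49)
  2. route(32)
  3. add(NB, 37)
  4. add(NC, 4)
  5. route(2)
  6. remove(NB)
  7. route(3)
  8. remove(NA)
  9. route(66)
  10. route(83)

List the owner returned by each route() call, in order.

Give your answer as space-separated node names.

Op 1: add NA@49 -> ring=[49:NA]
Op 2: route key 32: smallest pos >= 32 is 49 -> NA
Op 3: add NB@37 -> ring=[37:NB,49:NA]
Op 4: add NC@4 -> ring=[4:NC,37:NB,49:NA]
Op 5: route key 2: smallest pos >= 2 is 4 -> NC
Op 6: remove NB -> ring=[4:NC,49:NA]
Op 7: route key 3: smallest pos >= 3 is 4 -> NC
Op 8: remove NA -> ring=[4:NC]
Op 9: route key 66: none >= 66, wrap to smallest pos 4 -> NC
Op 10: route key 83: none >= 83, wrap to smallest pos 4 -> NC

Answer: NA NC NC NC NC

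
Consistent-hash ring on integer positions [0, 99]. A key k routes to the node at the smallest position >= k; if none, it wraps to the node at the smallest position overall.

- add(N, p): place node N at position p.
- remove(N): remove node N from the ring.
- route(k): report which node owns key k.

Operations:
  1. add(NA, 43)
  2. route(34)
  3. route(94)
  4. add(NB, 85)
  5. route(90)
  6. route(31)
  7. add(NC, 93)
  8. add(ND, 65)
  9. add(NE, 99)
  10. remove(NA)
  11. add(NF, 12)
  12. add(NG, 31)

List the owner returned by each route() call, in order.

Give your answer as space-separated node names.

Op 1: add NA@43 -> ring=[43:NA]
Op 2: route key 34: smallest pos >= 34 is 43 -> NA
Op 3: route key 94: none >= 94, wrap to smallest pos 43 -> NA
Op 4: add NB@85 -> ring=[43:NA,85:NB]
Op 5: route key 90: none >= 90, wrap to smallest pos 43 -> NA
Op 6: route key 31: smallest pos >= 31 is 43 -> NA
Op 7: add NC@93 -> ring=[43:NA,85:NB,93:NC]
Op 8: add ND@65 -> ring=[43:NA,65:ND,85:NB,93:NC]
Op 9: add NE@99 -> ring=[43:NA,65:ND,85:NB,93:NC,99:NE]
Op 10: remove NA -> ring=[65:ND,85:NB,93:NC,99:NE]
Op 11: add NF@12 -> ring=[12:NF,65:ND,85:NB,93:NC,99:NE]
Op 12: add NG@31 -> ring=[12:NF,31:NG,65:ND,85:NB,93:NC,99:NE]

Answer: NA NA NA NA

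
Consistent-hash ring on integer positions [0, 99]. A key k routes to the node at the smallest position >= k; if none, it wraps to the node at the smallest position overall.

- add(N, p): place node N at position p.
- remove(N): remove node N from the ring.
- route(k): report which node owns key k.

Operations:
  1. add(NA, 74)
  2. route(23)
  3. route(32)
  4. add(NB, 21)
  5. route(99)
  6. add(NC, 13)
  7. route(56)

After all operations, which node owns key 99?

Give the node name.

Answer: NC

Derivation:
Op 1: add NA@74 -> ring=[74:NA]
Op 2: route key 23: smallest pos >= 23 is 74 -> NA
Op 3: route key 32: smallest pos >= 32 is 74 -> NA
Op 4: add NB@21 -> ring=[21:NB,74:NA]
Op 5: route key 99: none >= 99, wrap to smallest pos 21 -> NB
Op 6: add NC@13 -> ring=[13:NC,21:NB,74:NA]
Op 7: route key 56: smallest pos >= 56 is 74 -> NA
Final route key 99: none >= 99, wrap to smallest pos 13 -> NC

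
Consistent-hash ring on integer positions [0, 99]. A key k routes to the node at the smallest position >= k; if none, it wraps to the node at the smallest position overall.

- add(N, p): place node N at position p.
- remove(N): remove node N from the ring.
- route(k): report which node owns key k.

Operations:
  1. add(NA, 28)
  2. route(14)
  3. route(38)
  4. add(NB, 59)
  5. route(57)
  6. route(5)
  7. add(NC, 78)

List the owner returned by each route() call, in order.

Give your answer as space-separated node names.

Answer: NA NA NB NA

Derivation:
Op 1: add NA@28 -> ring=[28:NA]
Op 2: route key 14: smallest pos >= 14 is 28 -> NA
Op 3: route key 38: none >= 38, wrap to smallest pos 28 -> NA
Op 4: add NB@59 -> ring=[28:NA,59:NB]
Op 5: route key 57: smallest pos >= 57 is 59 -> NB
Op 6: route key 5: smallest pos >= 5 is 28 -> NA
Op 7: add NC@78 -> ring=[28:NA,59:NB,78:NC]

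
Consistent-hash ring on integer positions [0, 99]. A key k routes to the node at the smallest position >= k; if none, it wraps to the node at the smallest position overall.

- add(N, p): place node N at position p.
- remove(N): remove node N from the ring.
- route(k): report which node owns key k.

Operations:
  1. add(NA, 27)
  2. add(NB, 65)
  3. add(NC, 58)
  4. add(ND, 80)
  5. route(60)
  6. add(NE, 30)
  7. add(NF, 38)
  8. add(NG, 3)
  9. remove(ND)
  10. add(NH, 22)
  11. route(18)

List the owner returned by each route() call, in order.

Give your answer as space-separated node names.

Answer: NB NH

Derivation:
Op 1: add NA@27 -> ring=[27:NA]
Op 2: add NB@65 -> ring=[27:NA,65:NB]
Op 3: add NC@58 -> ring=[27:NA,58:NC,65:NB]
Op 4: add ND@80 -> ring=[27:NA,58:NC,65:NB,80:ND]
Op 5: route key 60: smallest pos >= 60 is 65 -> NB
Op 6: add NE@30 -> ring=[27:NA,30:NE,58:NC,65:NB,80:ND]
Op 7: add NF@38 -> ring=[27:NA,30:NE,38:NF,58:NC,65:NB,80:ND]
Op 8: add NG@3 -> ring=[3:NG,27:NA,30:NE,38:NF,58:NC,65:NB,80:ND]
Op 9: remove ND -> ring=[3:NG,27:NA,30:NE,38:NF,58:NC,65:NB]
Op 10: add NH@22 -> ring=[3:NG,22:NH,27:NA,30:NE,38:NF,58:NC,65:NB]
Op 11: route key 18: smallest pos >= 18 is 22 -> NH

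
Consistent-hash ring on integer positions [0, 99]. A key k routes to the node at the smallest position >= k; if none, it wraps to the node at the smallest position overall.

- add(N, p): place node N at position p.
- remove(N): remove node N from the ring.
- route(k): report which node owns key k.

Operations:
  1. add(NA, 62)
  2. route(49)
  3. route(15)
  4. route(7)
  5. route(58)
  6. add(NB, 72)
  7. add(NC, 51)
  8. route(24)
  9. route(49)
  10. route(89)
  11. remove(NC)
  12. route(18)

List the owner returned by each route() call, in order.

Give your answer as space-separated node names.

Op 1: add NA@62 -> ring=[62:NA]
Op 2: route key 49: smallest pos >= 49 is 62 -> NA
Op 3: route key 15: smallest pos >= 15 is 62 -> NA
Op 4: route key 7: smallest pos >= 7 is 62 -> NA
Op 5: route key 58: smallest pos >= 58 is 62 -> NA
Op 6: add NB@72 -> ring=[62:NA,72:NB]
Op 7: add NC@51 -> ring=[51:NC,62:NA,72:NB]
Op 8: route key 24: smallest pos >= 24 is 51 -> NC
Op 9: route key 49: smallest pos >= 49 is 51 -> NC
Op 10: route key 89: none >= 89, wrap to smallest pos 51 -> NC
Op 11: remove NC -> ring=[62:NA,72:NB]
Op 12: route key 18: smallest pos >= 18 is 62 -> NA

Answer: NA NA NA NA NC NC NC NA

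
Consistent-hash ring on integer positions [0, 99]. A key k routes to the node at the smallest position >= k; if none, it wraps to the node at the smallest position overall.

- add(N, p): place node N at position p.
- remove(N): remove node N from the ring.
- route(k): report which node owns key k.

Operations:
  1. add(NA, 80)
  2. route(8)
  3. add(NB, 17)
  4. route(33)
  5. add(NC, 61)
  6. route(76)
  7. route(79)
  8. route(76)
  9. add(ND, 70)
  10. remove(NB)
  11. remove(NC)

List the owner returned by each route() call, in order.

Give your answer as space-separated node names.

Answer: NA NA NA NA NA

Derivation:
Op 1: add NA@80 -> ring=[80:NA]
Op 2: route key 8: smallest pos >= 8 is 80 -> NA
Op 3: add NB@17 -> ring=[17:NB,80:NA]
Op 4: route key 33: smallest pos >= 33 is 80 -> NA
Op 5: add NC@61 -> ring=[17:NB,61:NC,80:NA]
Op 6: route key 76: smallest pos >= 76 is 80 -> NA
Op 7: route key 79: smallest pos >= 79 is 80 -> NA
Op 8: route key 76: smallest pos >= 76 is 80 -> NA
Op 9: add ND@70 -> ring=[17:NB,61:NC,70:ND,80:NA]
Op 10: remove NB -> ring=[61:NC,70:ND,80:NA]
Op 11: remove NC -> ring=[70:ND,80:NA]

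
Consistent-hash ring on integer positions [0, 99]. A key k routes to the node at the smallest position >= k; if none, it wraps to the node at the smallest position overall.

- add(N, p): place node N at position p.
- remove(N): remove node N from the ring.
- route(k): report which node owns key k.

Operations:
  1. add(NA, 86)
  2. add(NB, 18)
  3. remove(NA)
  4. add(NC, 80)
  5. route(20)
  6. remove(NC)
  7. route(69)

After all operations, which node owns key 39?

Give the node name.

Op 1: add NA@86 -> ring=[86:NA]
Op 2: add NB@18 -> ring=[18:NB,86:NA]
Op 3: remove NA -> ring=[18:NB]
Op 4: add NC@80 -> ring=[18:NB,80:NC]
Op 5: route key 20: smallest pos >= 20 is 80 -> NC
Op 6: remove NC -> ring=[18:NB]
Op 7: route key 69: none >= 69, wrap to smallest pos 18 -> NB
Final route key 39: none >= 39, wrap to smallest pos 18 -> NB

Answer: NB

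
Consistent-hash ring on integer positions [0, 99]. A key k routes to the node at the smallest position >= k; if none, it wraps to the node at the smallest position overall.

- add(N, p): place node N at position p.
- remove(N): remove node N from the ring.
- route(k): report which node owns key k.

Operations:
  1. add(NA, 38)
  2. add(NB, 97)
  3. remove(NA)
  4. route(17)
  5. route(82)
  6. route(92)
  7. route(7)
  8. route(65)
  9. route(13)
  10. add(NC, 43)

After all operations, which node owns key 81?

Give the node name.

Op 1: add NA@38 -> ring=[38:NA]
Op 2: add NB@97 -> ring=[38:NA,97:NB]
Op 3: remove NA -> ring=[97:NB]
Op 4: route key 17: smallest pos >= 17 is 97 -> NB
Op 5: route key 82: smallest pos >= 82 is 97 -> NB
Op 6: route key 92: smallest pos >= 92 is 97 -> NB
Op 7: route key 7: smallest pos >= 7 is 97 -> NB
Op 8: route key 65: smallest pos >= 65 is 97 -> NB
Op 9: route key 13: smallest pos >= 13 is 97 -> NB
Op 10: add NC@43 -> ring=[43:NC,97:NB]
Final route key 81: smallest pos >= 81 is 97 -> NB

Answer: NB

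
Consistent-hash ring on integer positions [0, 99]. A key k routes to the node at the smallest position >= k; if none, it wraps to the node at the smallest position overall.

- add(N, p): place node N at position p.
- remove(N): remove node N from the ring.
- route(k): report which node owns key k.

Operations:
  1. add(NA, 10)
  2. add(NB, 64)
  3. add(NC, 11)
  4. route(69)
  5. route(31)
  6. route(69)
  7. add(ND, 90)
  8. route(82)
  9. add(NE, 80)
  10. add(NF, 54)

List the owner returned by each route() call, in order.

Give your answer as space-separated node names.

Answer: NA NB NA ND

Derivation:
Op 1: add NA@10 -> ring=[10:NA]
Op 2: add NB@64 -> ring=[10:NA,64:NB]
Op 3: add NC@11 -> ring=[10:NA,11:NC,64:NB]
Op 4: route key 69: none >= 69, wrap to smallest pos 10 -> NA
Op 5: route key 31: smallest pos >= 31 is 64 -> NB
Op 6: route key 69: none >= 69, wrap to smallest pos 10 -> NA
Op 7: add ND@90 -> ring=[10:NA,11:NC,64:NB,90:ND]
Op 8: route key 82: smallest pos >= 82 is 90 -> ND
Op 9: add NE@80 -> ring=[10:NA,11:NC,64:NB,80:NE,90:ND]
Op 10: add NF@54 -> ring=[10:NA,11:NC,54:NF,64:NB,80:NE,90:ND]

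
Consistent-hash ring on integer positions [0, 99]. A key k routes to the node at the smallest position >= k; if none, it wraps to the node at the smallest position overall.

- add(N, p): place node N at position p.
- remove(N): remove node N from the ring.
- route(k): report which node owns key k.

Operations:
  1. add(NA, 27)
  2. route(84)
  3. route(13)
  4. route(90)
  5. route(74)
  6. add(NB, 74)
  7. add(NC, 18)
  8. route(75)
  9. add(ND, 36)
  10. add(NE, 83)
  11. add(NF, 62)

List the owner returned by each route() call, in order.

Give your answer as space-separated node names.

Op 1: add NA@27 -> ring=[27:NA]
Op 2: route key 84: none >= 84, wrap to smallest pos 27 -> NA
Op 3: route key 13: smallest pos >= 13 is 27 -> NA
Op 4: route key 90: none >= 90, wrap to smallest pos 27 -> NA
Op 5: route key 74: none >= 74, wrap to smallest pos 27 -> NA
Op 6: add NB@74 -> ring=[27:NA,74:NB]
Op 7: add NC@18 -> ring=[18:NC,27:NA,74:NB]
Op 8: route key 75: none >= 75, wrap to smallest pos 18 -> NC
Op 9: add ND@36 -> ring=[18:NC,27:NA,36:ND,74:NB]
Op 10: add NE@83 -> ring=[18:NC,27:NA,36:ND,74:NB,83:NE]
Op 11: add NF@62 -> ring=[18:NC,27:NA,36:ND,62:NF,74:NB,83:NE]

Answer: NA NA NA NA NC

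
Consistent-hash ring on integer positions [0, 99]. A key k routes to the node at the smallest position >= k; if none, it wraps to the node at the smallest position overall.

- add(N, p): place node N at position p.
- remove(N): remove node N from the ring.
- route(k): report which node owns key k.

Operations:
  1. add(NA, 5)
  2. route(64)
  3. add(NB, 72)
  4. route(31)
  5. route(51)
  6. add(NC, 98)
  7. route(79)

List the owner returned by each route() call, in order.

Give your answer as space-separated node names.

Op 1: add NA@5 -> ring=[5:NA]
Op 2: route key 64: none >= 64, wrap to smallest pos 5 -> NA
Op 3: add NB@72 -> ring=[5:NA,72:NB]
Op 4: route key 31: smallest pos >= 31 is 72 -> NB
Op 5: route key 51: smallest pos >= 51 is 72 -> NB
Op 6: add NC@98 -> ring=[5:NA,72:NB,98:NC]
Op 7: route key 79: smallest pos >= 79 is 98 -> NC

Answer: NA NB NB NC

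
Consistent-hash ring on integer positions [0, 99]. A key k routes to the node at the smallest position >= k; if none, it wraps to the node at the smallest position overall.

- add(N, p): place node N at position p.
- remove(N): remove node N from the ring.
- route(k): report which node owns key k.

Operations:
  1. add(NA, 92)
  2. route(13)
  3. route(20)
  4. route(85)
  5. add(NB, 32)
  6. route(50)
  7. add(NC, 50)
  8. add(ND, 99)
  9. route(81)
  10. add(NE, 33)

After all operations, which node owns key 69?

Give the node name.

Answer: NA

Derivation:
Op 1: add NA@92 -> ring=[92:NA]
Op 2: route key 13: smallest pos >= 13 is 92 -> NA
Op 3: route key 20: smallest pos >= 20 is 92 -> NA
Op 4: route key 85: smallest pos >= 85 is 92 -> NA
Op 5: add NB@32 -> ring=[32:NB,92:NA]
Op 6: route key 50: smallest pos >= 50 is 92 -> NA
Op 7: add NC@50 -> ring=[32:NB,50:NC,92:NA]
Op 8: add ND@99 -> ring=[32:NB,50:NC,92:NA,99:ND]
Op 9: route key 81: smallest pos >= 81 is 92 -> NA
Op 10: add NE@33 -> ring=[32:NB,33:NE,50:NC,92:NA,99:ND]
Final route key 69: smallest pos >= 69 is 92 -> NA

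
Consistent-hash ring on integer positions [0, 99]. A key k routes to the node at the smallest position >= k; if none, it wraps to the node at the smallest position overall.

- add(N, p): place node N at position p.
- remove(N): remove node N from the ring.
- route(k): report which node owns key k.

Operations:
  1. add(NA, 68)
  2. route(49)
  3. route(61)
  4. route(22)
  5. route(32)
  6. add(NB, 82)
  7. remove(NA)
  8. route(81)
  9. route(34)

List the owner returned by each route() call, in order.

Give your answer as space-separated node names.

Answer: NA NA NA NA NB NB

Derivation:
Op 1: add NA@68 -> ring=[68:NA]
Op 2: route key 49: smallest pos >= 49 is 68 -> NA
Op 3: route key 61: smallest pos >= 61 is 68 -> NA
Op 4: route key 22: smallest pos >= 22 is 68 -> NA
Op 5: route key 32: smallest pos >= 32 is 68 -> NA
Op 6: add NB@82 -> ring=[68:NA,82:NB]
Op 7: remove NA -> ring=[82:NB]
Op 8: route key 81: smallest pos >= 81 is 82 -> NB
Op 9: route key 34: smallest pos >= 34 is 82 -> NB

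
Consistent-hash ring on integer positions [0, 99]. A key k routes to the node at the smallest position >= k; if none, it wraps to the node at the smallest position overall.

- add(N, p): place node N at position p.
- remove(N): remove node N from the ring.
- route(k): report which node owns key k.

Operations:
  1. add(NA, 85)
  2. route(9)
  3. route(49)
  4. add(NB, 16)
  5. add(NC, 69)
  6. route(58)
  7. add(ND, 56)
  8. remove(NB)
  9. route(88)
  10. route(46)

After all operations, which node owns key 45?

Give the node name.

Answer: ND

Derivation:
Op 1: add NA@85 -> ring=[85:NA]
Op 2: route key 9: smallest pos >= 9 is 85 -> NA
Op 3: route key 49: smallest pos >= 49 is 85 -> NA
Op 4: add NB@16 -> ring=[16:NB,85:NA]
Op 5: add NC@69 -> ring=[16:NB,69:NC,85:NA]
Op 6: route key 58: smallest pos >= 58 is 69 -> NC
Op 7: add ND@56 -> ring=[16:NB,56:ND,69:NC,85:NA]
Op 8: remove NB -> ring=[56:ND,69:NC,85:NA]
Op 9: route key 88: none >= 88, wrap to smallest pos 56 -> ND
Op 10: route key 46: smallest pos >= 46 is 56 -> ND
Final route key 45: smallest pos >= 45 is 56 -> ND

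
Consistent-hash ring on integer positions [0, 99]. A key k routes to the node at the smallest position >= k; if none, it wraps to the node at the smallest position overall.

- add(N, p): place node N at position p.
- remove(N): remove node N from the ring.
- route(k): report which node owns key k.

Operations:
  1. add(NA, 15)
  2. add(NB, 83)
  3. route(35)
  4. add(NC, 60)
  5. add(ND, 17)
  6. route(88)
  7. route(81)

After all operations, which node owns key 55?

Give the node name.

Answer: NC

Derivation:
Op 1: add NA@15 -> ring=[15:NA]
Op 2: add NB@83 -> ring=[15:NA,83:NB]
Op 3: route key 35: smallest pos >= 35 is 83 -> NB
Op 4: add NC@60 -> ring=[15:NA,60:NC,83:NB]
Op 5: add ND@17 -> ring=[15:NA,17:ND,60:NC,83:NB]
Op 6: route key 88: none >= 88, wrap to smallest pos 15 -> NA
Op 7: route key 81: smallest pos >= 81 is 83 -> NB
Final route key 55: smallest pos >= 55 is 60 -> NC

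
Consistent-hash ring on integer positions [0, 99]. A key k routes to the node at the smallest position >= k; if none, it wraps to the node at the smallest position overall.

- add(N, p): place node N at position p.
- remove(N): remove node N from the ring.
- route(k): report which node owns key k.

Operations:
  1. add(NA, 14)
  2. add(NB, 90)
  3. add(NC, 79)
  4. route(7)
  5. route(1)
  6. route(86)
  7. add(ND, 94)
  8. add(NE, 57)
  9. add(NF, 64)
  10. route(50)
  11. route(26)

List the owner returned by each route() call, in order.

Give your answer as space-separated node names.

Answer: NA NA NB NE NE

Derivation:
Op 1: add NA@14 -> ring=[14:NA]
Op 2: add NB@90 -> ring=[14:NA,90:NB]
Op 3: add NC@79 -> ring=[14:NA,79:NC,90:NB]
Op 4: route key 7: smallest pos >= 7 is 14 -> NA
Op 5: route key 1: smallest pos >= 1 is 14 -> NA
Op 6: route key 86: smallest pos >= 86 is 90 -> NB
Op 7: add ND@94 -> ring=[14:NA,79:NC,90:NB,94:ND]
Op 8: add NE@57 -> ring=[14:NA,57:NE,79:NC,90:NB,94:ND]
Op 9: add NF@64 -> ring=[14:NA,57:NE,64:NF,79:NC,90:NB,94:ND]
Op 10: route key 50: smallest pos >= 50 is 57 -> NE
Op 11: route key 26: smallest pos >= 26 is 57 -> NE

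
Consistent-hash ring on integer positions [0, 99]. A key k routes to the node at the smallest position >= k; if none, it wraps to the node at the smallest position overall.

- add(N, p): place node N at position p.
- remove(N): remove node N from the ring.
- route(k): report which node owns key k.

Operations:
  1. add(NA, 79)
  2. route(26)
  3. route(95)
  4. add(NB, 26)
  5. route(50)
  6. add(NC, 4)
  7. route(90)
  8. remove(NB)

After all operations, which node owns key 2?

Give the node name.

Op 1: add NA@79 -> ring=[79:NA]
Op 2: route key 26: smallest pos >= 26 is 79 -> NA
Op 3: route key 95: none >= 95, wrap to smallest pos 79 -> NA
Op 4: add NB@26 -> ring=[26:NB,79:NA]
Op 5: route key 50: smallest pos >= 50 is 79 -> NA
Op 6: add NC@4 -> ring=[4:NC,26:NB,79:NA]
Op 7: route key 90: none >= 90, wrap to smallest pos 4 -> NC
Op 8: remove NB -> ring=[4:NC,79:NA]
Final route key 2: smallest pos >= 2 is 4 -> NC

Answer: NC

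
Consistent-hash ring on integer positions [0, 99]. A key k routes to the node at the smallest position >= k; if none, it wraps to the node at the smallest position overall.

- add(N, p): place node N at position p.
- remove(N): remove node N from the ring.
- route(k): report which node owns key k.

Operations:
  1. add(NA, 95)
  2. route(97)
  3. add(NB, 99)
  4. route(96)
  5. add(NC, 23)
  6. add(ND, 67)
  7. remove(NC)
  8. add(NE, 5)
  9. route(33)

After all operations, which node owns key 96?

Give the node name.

Op 1: add NA@95 -> ring=[95:NA]
Op 2: route key 97: none >= 97, wrap to smallest pos 95 -> NA
Op 3: add NB@99 -> ring=[95:NA,99:NB]
Op 4: route key 96: smallest pos >= 96 is 99 -> NB
Op 5: add NC@23 -> ring=[23:NC,95:NA,99:NB]
Op 6: add ND@67 -> ring=[23:NC,67:ND,95:NA,99:NB]
Op 7: remove NC -> ring=[67:ND,95:NA,99:NB]
Op 8: add NE@5 -> ring=[5:NE,67:ND,95:NA,99:NB]
Op 9: route key 33: smallest pos >= 33 is 67 -> ND
Final route key 96: smallest pos >= 96 is 99 -> NB

Answer: NB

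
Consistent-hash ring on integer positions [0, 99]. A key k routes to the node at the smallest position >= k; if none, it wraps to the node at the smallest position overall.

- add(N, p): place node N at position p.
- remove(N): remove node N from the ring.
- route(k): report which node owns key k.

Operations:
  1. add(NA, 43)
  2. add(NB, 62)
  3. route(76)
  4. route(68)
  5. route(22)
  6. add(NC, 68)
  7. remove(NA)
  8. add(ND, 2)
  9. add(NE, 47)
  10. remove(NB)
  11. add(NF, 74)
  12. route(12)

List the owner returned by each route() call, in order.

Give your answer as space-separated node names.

Answer: NA NA NA NE

Derivation:
Op 1: add NA@43 -> ring=[43:NA]
Op 2: add NB@62 -> ring=[43:NA,62:NB]
Op 3: route key 76: none >= 76, wrap to smallest pos 43 -> NA
Op 4: route key 68: none >= 68, wrap to smallest pos 43 -> NA
Op 5: route key 22: smallest pos >= 22 is 43 -> NA
Op 6: add NC@68 -> ring=[43:NA,62:NB,68:NC]
Op 7: remove NA -> ring=[62:NB,68:NC]
Op 8: add ND@2 -> ring=[2:ND,62:NB,68:NC]
Op 9: add NE@47 -> ring=[2:ND,47:NE,62:NB,68:NC]
Op 10: remove NB -> ring=[2:ND,47:NE,68:NC]
Op 11: add NF@74 -> ring=[2:ND,47:NE,68:NC,74:NF]
Op 12: route key 12: smallest pos >= 12 is 47 -> NE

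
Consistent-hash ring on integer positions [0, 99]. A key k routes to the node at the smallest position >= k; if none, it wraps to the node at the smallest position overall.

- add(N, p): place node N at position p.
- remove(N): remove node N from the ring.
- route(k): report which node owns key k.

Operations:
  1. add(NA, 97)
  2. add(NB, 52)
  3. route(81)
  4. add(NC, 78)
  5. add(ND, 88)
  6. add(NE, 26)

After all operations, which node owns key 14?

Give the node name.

Op 1: add NA@97 -> ring=[97:NA]
Op 2: add NB@52 -> ring=[52:NB,97:NA]
Op 3: route key 81: smallest pos >= 81 is 97 -> NA
Op 4: add NC@78 -> ring=[52:NB,78:NC,97:NA]
Op 5: add ND@88 -> ring=[52:NB,78:NC,88:ND,97:NA]
Op 6: add NE@26 -> ring=[26:NE,52:NB,78:NC,88:ND,97:NA]
Final route key 14: smallest pos >= 14 is 26 -> NE

Answer: NE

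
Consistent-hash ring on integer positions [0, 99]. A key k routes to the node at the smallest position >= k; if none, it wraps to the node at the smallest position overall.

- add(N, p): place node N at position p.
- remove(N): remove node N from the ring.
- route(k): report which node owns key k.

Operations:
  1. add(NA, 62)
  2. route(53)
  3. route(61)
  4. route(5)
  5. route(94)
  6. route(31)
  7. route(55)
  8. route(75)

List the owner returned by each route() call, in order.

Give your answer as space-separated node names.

Op 1: add NA@62 -> ring=[62:NA]
Op 2: route key 53: smallest pos >= 53 is 62 -> NA
Op 3: route key 61: smallest pos >= 61 is 62 -> NA
Op 4: route key 5: smallest pos >= 5 is 62 -> NA
Op 5: route key 94: none >= 94, wrap to smallest pos 62 -> NA
Op 6: route key 31: smallest pos >= 31 is 62 -> NA
Op 7: route key 55: smallest pos >= 55 is 62 -> NA
Op 8: route key 75: none >= 75, wrap to smallest pos 62 -> NA

Answer: NA NA NA NA NA NA NA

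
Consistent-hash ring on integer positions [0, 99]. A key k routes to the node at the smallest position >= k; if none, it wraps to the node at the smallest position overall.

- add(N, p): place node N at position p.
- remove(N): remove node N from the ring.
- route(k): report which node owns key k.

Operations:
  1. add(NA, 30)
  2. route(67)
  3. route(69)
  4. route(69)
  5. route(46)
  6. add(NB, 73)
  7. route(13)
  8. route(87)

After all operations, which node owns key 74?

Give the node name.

Op 1: add NA@30 -> ring=[30:NA]
Op 2: route key 67: none >= 67, wrap to smallest pos 30 -> NA
Op 3: route key 69: none >= 69, wrap to smallest pos 30 -> NA
Op 4: route key 69: none >= 69, wrap to smallest pos 30 -> NA
Op 5: route key 46: none >= 46, wrap to smallest pos 30 -> NA
Op 6: add NB@73 -> ring=[30:NA,73:NB]
Op 7: route key 13: smallest pos >= 13 is 30 -> NA
Op 8: route key 87: none >= 87, wrap to smallest pos 30 -> NA
Final route key 74: none >= 74, wrap to smallest pos 30 -> NA

Answer: NA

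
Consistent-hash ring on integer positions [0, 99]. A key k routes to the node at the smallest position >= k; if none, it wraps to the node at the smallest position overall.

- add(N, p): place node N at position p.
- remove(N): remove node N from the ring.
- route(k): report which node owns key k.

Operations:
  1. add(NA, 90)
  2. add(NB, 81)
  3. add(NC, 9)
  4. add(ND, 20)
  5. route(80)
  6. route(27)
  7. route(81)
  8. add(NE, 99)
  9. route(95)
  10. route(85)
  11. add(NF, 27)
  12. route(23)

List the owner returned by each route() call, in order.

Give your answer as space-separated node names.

Answer: NB NB NB NE NA NF

Derivation:
Op 1: add NA@90 -> ring=[90:NA]
Op 2: add NB@81 -> ring=[81:NB,90:NA]
Op 3: add NC@9 -> ring=[9:NC,81:NB,90:NA]
Op 4: add ND@20 -> ring=[9:NC,20:ND,81:NB,90:NA]
Op 5: route key 80: smallest pos >= 80 is 81 -> NB
Op 6: route key 27: smallest pos >= 27 is 81 -> NB
Op 7: route key 81: smallest pos >= 81 is 81 -> NB
Op 8: add NE@99 -> ring=[9:NC,20:ND,81:NB,90:NA,99:NE]
Op 9: route key 95: smallest pos >= 95 is 99 -> NE
Op 10: route key 85: smallest pos >= 85 is 90 -> NA
Op 11: add NF@27 -> ring=[9:NC,20:ND,27:NF,81:NB,90:NA,99:NE]
Op 12: route key 23: smallest pos >= 23 is 27 -> NF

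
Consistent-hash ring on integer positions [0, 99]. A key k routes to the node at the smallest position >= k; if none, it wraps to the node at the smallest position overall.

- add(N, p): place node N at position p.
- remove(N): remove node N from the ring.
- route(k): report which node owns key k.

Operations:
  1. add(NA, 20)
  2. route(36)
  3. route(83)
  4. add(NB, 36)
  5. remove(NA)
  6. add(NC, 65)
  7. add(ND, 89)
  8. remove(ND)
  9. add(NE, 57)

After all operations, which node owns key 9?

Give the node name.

Op 1: add NA@20 -> ring=[20:NA]
Op 2: route key 36: none >= 36, wrap to smallest pos 20 -> NA
Op 3: route key 83: none >= 83, wrap to smallest pos 20 -> NA
Op 4: add NB@36 -> ring=[20:NA,36:NB]
Op 5: remove NA -> ring=[36:NB]
Op 6: add NC@65 -> ring=[36:NB,65:NC]
Op 7: add ND@89 -> ring=[36:NB,65:NC,89:ND]
Op 8: remove ND -> ring=[36:NB,65:NC]
Op 9: add NE@57 -> ring=[36:NB,57:NE,65:NC]
Final route key 9: smallest pos >= 9 is 36 -> NB

Answer: NB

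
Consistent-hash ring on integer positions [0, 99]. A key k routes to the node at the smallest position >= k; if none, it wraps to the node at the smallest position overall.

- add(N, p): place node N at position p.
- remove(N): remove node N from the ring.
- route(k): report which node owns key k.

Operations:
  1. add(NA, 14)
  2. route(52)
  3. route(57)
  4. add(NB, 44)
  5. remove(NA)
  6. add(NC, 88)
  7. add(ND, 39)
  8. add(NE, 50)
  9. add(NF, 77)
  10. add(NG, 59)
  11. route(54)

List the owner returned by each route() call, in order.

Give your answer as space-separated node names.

Answer: NA NA NG

Derivation:
Op 1: add NA@14 -> ring=[14:NA]
Op 2: route key 52: none >= 52, wrap to smallest pos 14 -> NA
Op 3: route key 57: none >= 57, wrap to smallest pos 14 -> NA
Op 4: add NB@44 -> ring=[14:NA,44:NB]
Op 5: remove NA -> ring=[44:NB]
Op 6: add NC@88 -> ring=[44:NB,88:NC]
Op 7: add ND@39 -> ring=[39:ND,44:NB,88:NC]
Op 8: add NE@50 -> ring=[39:ND,44:NB,50:NE,88:NC]
Op 9: add NF@77 -> ring=[39:ND,44:NB,50:NE,77:NF,88:NC]
Op 10: add NG@59 -> ring=[39:ND,44:NB,50:NE,59:NG,77:NF,88:NC]
Op 11: route key 54: smallest pos >= 54 is 59 -> NG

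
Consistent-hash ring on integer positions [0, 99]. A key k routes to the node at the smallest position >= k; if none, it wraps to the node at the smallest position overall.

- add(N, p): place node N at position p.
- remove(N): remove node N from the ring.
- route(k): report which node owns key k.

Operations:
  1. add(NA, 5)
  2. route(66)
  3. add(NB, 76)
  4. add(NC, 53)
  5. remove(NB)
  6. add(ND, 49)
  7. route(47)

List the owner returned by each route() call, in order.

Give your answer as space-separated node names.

Op 1: add NA@5 -> ring=[5:NA]
Op 2: route key 66: none >= 66, wrap to smallest pos 5 -> NA
Op 3: add NB@76 -> ring=[5:NA,76:NB]
Op 4: add NC@53 -> ring=[5:NA,53:NC,76:NB]
Op 5: remove NB -> ring=[5:NA,53:NC]
Op 6: add ND@49 -> ring=[5:NA,49:ND,53:NC]
Op 7: route key 47: smallest pos >= 47 is 49 -> ND

Answer: NA ND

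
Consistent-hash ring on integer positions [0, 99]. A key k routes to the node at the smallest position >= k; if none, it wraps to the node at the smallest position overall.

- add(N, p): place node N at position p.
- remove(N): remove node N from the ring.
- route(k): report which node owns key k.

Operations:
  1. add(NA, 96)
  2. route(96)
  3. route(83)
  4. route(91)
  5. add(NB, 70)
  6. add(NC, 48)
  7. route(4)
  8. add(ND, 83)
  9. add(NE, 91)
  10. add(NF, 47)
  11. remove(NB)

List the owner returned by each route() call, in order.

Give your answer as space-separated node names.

Op 1: add NA@96 -> ring=[96:NA]
Op 2: route key 96: smallest pos >= 96 is 96 -> NA
Op 3: route key 83: smallest pos >= 83 is 96 -> NA
Op 4: route key 91: smallest pos >= 91 is 96 -> NA
Op 5: add NB@70 -> ring=[70:NB,96:NA]
Op 6: add NC@48 -> ring=[48:NC,70:NB,96:NA]
Op 7: route key 4: smallest pos >= 4 is 48 -> NC
Op 8: add ND@83 -> ring=[48:NC,70:NB,83:ND,96:NA]
Op 9: add NE@91 -> ring=[48:NC,70:NB,83:ND,91:NE,96:NA]
Op 10: add NF@47 -> ring=[47:NF,48:NC,70:NB,83:ND,91:NE,96:NA]
Op 11: remove NB -> ring=[47:NF,48:NC,83:ND,91:NE,96:NA]

Answer: NA NA NA NC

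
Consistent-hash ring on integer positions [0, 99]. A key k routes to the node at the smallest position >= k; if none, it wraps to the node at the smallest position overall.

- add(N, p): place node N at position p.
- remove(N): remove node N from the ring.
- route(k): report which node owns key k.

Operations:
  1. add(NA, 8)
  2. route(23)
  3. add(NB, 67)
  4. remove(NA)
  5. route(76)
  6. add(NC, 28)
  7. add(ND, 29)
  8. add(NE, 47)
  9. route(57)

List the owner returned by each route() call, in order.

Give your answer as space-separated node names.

Op 1: add NA@8 -> ring=[8:NA]
Op 2: route key 23: none >= 23, wrap to smallest pos 8 -> NA
Op 3: add NB@67 -> ring=[8:NA,67:NB]
Op 4: remove NA -> ring=[67:NB]
Op 5: route key 76: none >= 76, wrap to smallest pos 67 -> NB
Op 6: add NC@28 -> ring=[28:NC,67:NB]
Op 7: add ND@29 -> ring=[28:NC,29:ND,67:NB]
Op 8: add NE@47 -> ring=[28:NC,29:ND,47:NE,67:NB]
Op 9: route key 57: smallest pos >= 57 is 67 -> NB

Answer: NA NB NB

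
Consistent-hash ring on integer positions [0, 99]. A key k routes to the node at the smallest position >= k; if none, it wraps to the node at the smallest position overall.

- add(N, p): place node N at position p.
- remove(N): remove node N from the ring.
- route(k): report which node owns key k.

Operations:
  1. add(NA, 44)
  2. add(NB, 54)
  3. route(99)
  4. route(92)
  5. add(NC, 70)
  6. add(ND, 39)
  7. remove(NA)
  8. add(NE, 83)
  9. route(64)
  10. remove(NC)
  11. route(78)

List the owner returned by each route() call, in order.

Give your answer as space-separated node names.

Op 1: add NA@44 -> ring=[44:NA]
Op 2: add NB@54 -> ring=[44:NA,54:NB]
Op 3: route key 99: none >= 99, wrap to smallest pos 44 -> NA
Op 4: route key 92: none >= 92, wrap to smallest pos 44 -> NA
Op 5: add NC@70 -> ring=[44:NA,54:NB,70:NC]
Op 6: add ND@39 -> ring=[39:ND,44:NA,54:NB,70:NC]
Op 7: remove NA -> ring=[39:ND,54:NB,70:NC]
Op 8: add NE@83 -> ring=[39:ND,54:NB,70:NC,83:NE]
Op 9: route key 64: smallest pos >= 64 is 70 -> NC
Op 10: remove NC -> ring=[39:ND,54:NB,83:NE]
Op 11: route key 78: smallest pos >= 78 is 83 -> NE

Answer: NA NA NC NE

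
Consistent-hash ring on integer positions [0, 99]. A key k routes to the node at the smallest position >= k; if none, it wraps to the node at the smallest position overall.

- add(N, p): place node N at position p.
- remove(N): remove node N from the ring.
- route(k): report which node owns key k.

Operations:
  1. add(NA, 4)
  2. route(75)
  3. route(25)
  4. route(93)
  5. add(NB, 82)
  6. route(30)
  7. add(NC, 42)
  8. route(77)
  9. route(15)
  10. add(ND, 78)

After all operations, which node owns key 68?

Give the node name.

Op 1: add NA@4 -> ring=[4:NA]
Op 2: route key 75: none >= 75, wrap to smallest pos 4 -> NA
Op 3: route key 25: none >= 25, wrap to smallest pos 4 -> NA
Op 4: route key 93: none >= 93, wrap to smallest pos 4 -> NA
Op 5: add NB@82 -> ring=[4:NA,82:NB]
Op 6: route key 30: smallest pos >= 30 is 82 -> NB
Op 7: add NC@42 -> ring=[4:NA,42:NC,82:NB]
Op 8: route key 77: smallest pos >= 77 is 82 -> NB
Op 9: route key 15: smallest pos >= 15 is 42 -> NC
Op 10: add ND@78 -> ring=[4:NA,42:NC,78:ND,82:NB]
Final route key 68: smallest pos >= 68 is 78 -> ND

Answer: ND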